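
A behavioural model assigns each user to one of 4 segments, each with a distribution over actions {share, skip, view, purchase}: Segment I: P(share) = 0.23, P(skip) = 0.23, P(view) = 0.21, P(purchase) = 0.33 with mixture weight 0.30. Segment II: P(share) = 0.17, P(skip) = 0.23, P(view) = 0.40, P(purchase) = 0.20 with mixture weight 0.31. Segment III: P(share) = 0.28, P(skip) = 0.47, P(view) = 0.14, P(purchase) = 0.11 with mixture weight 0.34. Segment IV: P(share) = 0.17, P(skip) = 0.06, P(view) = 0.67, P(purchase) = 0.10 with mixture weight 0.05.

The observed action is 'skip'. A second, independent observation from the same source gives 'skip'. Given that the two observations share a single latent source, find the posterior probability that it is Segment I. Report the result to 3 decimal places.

Posterior ∝ prior × likelihood, so P(k | x) ∝ π_k f_k(x); normalise over all components.
Since both observations come from the same component, the likelihood for component k is f_k(x₁)·f_k(x₂).
  f_I = [P(skip | comp) = 0.23] × [0.23] = 0.0529
  f_II = [P(skip | comp) = 0.23] × [0.23] = 0.0529
  f_III = [P(skip | comp) = 0.47] × [0.47] = 0.2209
  f_IV = [P(skip | comp) = 0.06] × [0.06] = 0.0036
Multiply by the mixture weights:
  π_I·f_I = 0.30 × 0.0529 = 0.01587
  π_II·f_II = 0.31 × 0.0529 = 0.016399
  π_III·f_III = 0.34 × 0.2209 = 0.075106
  π_IV·f_IV = 0.05 × 0.0036 = 0.00018
Sum: 0.01587 + 0.016399 + 0.075106 + 0.00018 = 0.107555
Responsibility of Segment I: 0.01587 / 0.107555 ≈ 0.148

0.148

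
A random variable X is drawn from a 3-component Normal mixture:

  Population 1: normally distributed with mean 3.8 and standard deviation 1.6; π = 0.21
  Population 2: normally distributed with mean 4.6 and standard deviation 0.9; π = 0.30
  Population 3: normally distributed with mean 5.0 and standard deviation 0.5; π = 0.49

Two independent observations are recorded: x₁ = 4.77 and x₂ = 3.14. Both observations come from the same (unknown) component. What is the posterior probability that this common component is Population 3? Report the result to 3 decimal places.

P(component k | x) = π_k·f_k(x) / marginal(x), where marginal(x) = Σ_j π_j·f_j(x).
Since both observations come from the same component, the likelihood for component k is f_k(x₁)·f_k(x₂).
  p_1 = [0.207482] × [0.229003] = 0.0475139
  p_2 = [0.435432] × [0.118911] = 0.0517776
  p_3 = [0.717781] × [0.000788805] = 0.000566189
Weight by the priors:
  π_1·p_1 = 0.21 × 0.0475139 = 0.00997793
  π_2·p_2 = 0.30 × 0.0517776 = 0.0155333
  π_3·p_3 = 0.49 × 0.000566189 = 0.000277433
Normaliser: 0.00997793 + 0.0155333 + 0.000277433 = 0.0257886
Responsibility of Population 3: 0.000277433 / 0.0257886 ≈ 0.011

0.011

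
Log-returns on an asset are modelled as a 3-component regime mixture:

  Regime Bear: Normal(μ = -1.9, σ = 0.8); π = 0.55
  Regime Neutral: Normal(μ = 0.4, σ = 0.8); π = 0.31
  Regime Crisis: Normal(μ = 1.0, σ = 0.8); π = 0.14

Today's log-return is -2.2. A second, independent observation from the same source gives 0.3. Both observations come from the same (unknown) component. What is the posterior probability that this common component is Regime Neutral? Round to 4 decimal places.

0.1178

Apply Bayes' rule: the posterior for each component is proportional to its prior times its likelihood at x.
Since both observations come from the same component, the likelihood for component k is f_k(x₁)·f_k(x₂).
  L_Bear = [0.464819] × [0.011367] = 0.00528357
  L_Neutral = [0.00253631] × [0.494797] = 0.00125496
  L_Crisis = [0.000167288] × [0.340069] = 5.68893e-05
Prior × likelihood for each component:
  w_Bear·L_Bear = 0.55 × 0.00528357 = 0.00290597
  w_Neutral·L_Neutral = 0.31 × 0.00125496 = 0.000389037
  w_Crisis·L_Crisis = 0.14 × 5.68893e-05 = 7.96451e-06
Denominator: 0.00290597 + 0.000389037 + 7.96451e-06 = 0.00330297
Responsibility of Regime Neutral: 0.000389037 / 0.00330297 ≈ 0.1178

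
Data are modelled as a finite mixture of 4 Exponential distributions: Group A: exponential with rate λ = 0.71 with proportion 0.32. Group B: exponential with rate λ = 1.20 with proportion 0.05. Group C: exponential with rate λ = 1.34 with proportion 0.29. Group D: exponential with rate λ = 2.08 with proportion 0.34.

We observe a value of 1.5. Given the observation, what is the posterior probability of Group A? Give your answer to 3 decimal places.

0.457

Posterior ∝ prior × likelihood, so P(k | x) ∝ w_k f_k(x); normalise over all components.
Evaluate each component's likelihood at the observed value:
  f_A = 0.244757
  f_B = 0.198359
  f_C = 0.179545
  f_D = 0.0918469
Weight by the priors:
  w_A·f_A = 0.32 × 0.244757 = 0.0783222
  w_B·f_B = 0.05 × 0.198359 = 0.00991793
  w_C·f_C = 0.29 × 0.179545 = 0.052068
  w_D·f_D = 0.34 × 0.0918469 = 0.0312279
Sum: 0.0783222 + 0.00991793 + 0.052068 + 0.0312279 = 0.171536
So the posterior for Group A is 0.0783222 / 0.171536 ≈ 0.457.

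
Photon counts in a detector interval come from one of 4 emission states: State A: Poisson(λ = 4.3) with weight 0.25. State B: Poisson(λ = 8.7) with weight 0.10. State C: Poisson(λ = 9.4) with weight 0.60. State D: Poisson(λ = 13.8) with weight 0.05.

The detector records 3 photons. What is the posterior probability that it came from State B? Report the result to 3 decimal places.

Posterior ∝ prior × likelihood, so P(k | x) ∝ w_k f_k(x); normalise over all components.
Poisson probabilities:
  p_A = e^(−4.3)·4.3^3/3! = 0.179799
  p_B = e^(−8.7)·8.7^3/3! = 0.0182829
  p_C = e^(−9.4)·9.4^3/3! = 0.0114515
  p_D = e^(−13.8)·13.8^3/3! = 0.000444859
Unnormalised posteriors:
  w_A·p_A = 0.25 × 0.179799 = 0.0449498
  w_B·p_B = 0.10 × 0.0182829 = 0.00182829
  w_C·p_C = 0.60 × 0.0114515 = 0.00687093
  w_D·p_D = 0.05 × 0.000444859 = 2.22429e-05
Sum: 0.0449498 + 0.00182829 + 0.00687093 + 2.22429e-05 = 0.0536713
So the posterior for State B is 0.00182829 / 0.0536713 ≈ 0.034.

0.034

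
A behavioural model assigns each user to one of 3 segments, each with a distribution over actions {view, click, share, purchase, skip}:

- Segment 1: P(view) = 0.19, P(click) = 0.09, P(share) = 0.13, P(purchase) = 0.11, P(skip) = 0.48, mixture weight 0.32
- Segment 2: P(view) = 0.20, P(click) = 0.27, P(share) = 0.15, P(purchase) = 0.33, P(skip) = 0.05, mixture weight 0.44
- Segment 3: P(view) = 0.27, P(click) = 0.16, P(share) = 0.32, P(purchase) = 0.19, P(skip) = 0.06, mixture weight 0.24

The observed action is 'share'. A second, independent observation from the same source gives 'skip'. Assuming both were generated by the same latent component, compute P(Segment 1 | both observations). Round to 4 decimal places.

0.7163

By Bayes' theorem, P(k | x) = π_k f_k(x) / Σ_j π_j f_j(x).
Since both observations come from the same component, the likelihood for component k is f_k(x₁)·f_k(x₂).
  p_1 = [P(share | comp) = 0.13] × [0.48] = 0.0624
  p_2 = [P(share | comp) = 0.15] × [0.05] = 0.0075
  p_3 = [P(share | comp) = 0.32] × [0.06] = 0.0192
Weight by the priors:
  π_1·p_1 = 0.32 × 0.0624 = 0.019968
  π_2·p_2 = 0.44 × 0.0075 = 0.0033
  π_3·p_3 = 0.24 × 0.0192 = 0.004608
Marginal: 0.019968 + 0.0033 + 0.004608 = 0.027876
So the posterior for Segment 1 is 0.019968 / 0.027876 ≈ 0.7163.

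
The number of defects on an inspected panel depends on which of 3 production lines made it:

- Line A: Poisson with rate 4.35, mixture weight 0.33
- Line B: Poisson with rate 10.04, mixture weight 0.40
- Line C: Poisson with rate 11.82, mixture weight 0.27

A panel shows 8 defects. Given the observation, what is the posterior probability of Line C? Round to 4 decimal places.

0.2438

The responsibility of component k is π_k f_k(x) divided by Σ_j π_j f_j(x).
Poisson probabilities:
  L_A = e^(−4.35)·4.35^8/8! = 0.0410405
  L_B = e^(−10.04)·10.04^8/8! = 0.111695
  L_C = e^(−11.82)·11.82^8/8! = 0.0695118
Unnormalised posteriors:
  π_A·L_A = 0.33 × 0.0410405 = 0.0135434
  π_B·L_B = 0.40 × 0.111695 = 0.0446779
  π_C·L_C = 0.27 × 0.0695118 = 0.0187682
Normaliser: 0.0135434 + 0.0446779 + 0.0187682 = 0.0769894
P(Line C | 8 defects) = 0.0187682 / 0.0769894 ≈ 0.2438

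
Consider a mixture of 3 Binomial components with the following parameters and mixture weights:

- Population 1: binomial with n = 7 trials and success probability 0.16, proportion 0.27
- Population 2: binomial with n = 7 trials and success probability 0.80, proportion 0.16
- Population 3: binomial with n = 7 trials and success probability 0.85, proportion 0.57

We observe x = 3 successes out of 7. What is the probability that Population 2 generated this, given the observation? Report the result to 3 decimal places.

0.153

Posterior ∝ prior × likelihood, so P(k | x) ∝ P(Z=k) f_k(x); normalise over all components.
Component likelihoods at x = 3 successes out of 7:
  L_1 = C(7,3)·0.16^3·0.84^4 = 35·0.004096·0.497871 = 0.0713748
  L_2 = C(7,3)·0.80^3·0.20^4 = 35·0.512·0.0016 = 0.028672
  L_3 = C(7,3)·0.85^3·0.15^4 = 35·0.614125·0.00050625 = 0.0108815
Weight by the priors:
  P(Z=1)·L_1 = 0.27 × 0.0713748 = 0.0192712
  P(Z=2)·L_2 = 0.16 × 0.028672 = 0.00458752
  P(Z=3)·L_3 = 0.57 × 0.0108815 = 0.00620247
Denominator: 0.0192712 + 0.00458752 + 0.00620247 = 0.0300612
Responsibility of Population 2: 0.00458752 / 0.0300612 ≈ 0.153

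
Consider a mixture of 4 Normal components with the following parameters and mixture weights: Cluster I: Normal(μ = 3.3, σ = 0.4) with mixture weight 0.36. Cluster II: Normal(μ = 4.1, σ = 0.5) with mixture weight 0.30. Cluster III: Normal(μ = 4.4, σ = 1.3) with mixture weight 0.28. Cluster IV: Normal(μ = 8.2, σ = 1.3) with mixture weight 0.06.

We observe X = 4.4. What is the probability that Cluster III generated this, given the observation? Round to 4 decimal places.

By Bayes' theorem, P(k | x) = P(Z=k) f_k(x) / Σ_j P(Z=j) f_j(x).
Component likelihoods at x = 4.4:
  L_I = 0.0227339
  L_II = 0.666449
  L_III = 0.306879
  L_IV = 0.00428133
Weight by the priors:
  P(Z=I)·L_I = 0.36 × 0.0227339 = 0.00818421
  P(Z=II)·L_II = 0.30 × 0.666449 = 0.199935
  P(Z=III)·L_III = 0.28 × 0.306879 = 0.085926
  P(Z=IV)·L_IV = 0.06 × 0.00428133 = 0.00025688
Denominator: 0.00818421 + 0.199935 + 0.085926 + 0.00025688 = 0.294302
So the posterior for Cluster III is 0.085926 / 0.294302 ≈ 0.2920.

0.2920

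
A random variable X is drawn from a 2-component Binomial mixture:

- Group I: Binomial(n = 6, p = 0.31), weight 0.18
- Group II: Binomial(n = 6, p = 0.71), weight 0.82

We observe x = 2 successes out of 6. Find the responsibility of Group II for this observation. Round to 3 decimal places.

0.427

Posterior ∝ prior × likelihood, so P(k | x) ∝ w_k f_k(x); normalise over all components.
Evaluate each component's likelihood at the observed value:
  p_I = 0.326747
  p_II = 0.0534811
Prior × likelihood for each component:
  w_I·p_I = 0.18 × 0.326747 = 0.0588144
  w_II·p_II = 0.82 × 0.0534811 = 0.0438545
Denominator: 0.0588144 + 0.0438545 = 0.102669
Responsibility of Group II: 0.0438545 / 0.102669 ≈ 0.427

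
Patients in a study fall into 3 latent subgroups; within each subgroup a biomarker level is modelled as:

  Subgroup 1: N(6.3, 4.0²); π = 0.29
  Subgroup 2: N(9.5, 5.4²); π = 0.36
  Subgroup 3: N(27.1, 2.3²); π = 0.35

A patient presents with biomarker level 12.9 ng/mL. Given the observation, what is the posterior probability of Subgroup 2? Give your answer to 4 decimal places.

By Bayes' theorem, P(k | x) = π_k f_k(x) / Σ_j π_j f_j(x).
Normal densities:
  L_1 = (1/(4.0·√(2π)))·exp(−(12.9−6.3)²/(2·4.0²)) = 0.099736·exp(-1.36125) = 0.0255662
  L_2 = (1/(5.4·√(2π)))·exp(−(12.9−9.5)²/(2·5.4²)) = 0.073878·exp(-0.19822) = 0.0605943
  L_3 = (1/(2.3·√(2π)))·exp(−(12.9−27.1)²/(2·2.3²)) = 0.173453·exp(-19.05860) = 9.16509e-10
Unnormalised posteriors:
  π_1·L_1 = 0.29 × 0.0255662 = 0.00741421
  π_2·L_2 = 0.36 × 0.0605943 = 0.021814
  π_3·L_3 = 0.35 × 9.16509e-10 = 3.20778e-10
Evidence: 0.00741421 + 0.021814 + 3.20778e-10 = 0.0292282
P(Subgroup 2 | the observation) ≈ 0.7463

0.7463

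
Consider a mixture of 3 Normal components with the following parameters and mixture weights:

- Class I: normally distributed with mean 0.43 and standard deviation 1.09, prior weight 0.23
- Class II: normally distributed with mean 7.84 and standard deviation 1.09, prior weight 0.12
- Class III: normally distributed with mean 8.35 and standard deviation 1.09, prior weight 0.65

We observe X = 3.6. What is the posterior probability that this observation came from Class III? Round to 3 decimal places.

0.014

P(component k | x) = P(Z=k)·f_k(x) / marginal(x), where marginal(x) = Σ_j P(Z=j)·f_j(x).
Normal densities:
  p_I = 0.00533165
  p_II = 0.000189559
  p_III = 2.75277e-05
Unnormalised posteriors:
  P(Z=I)·p_I = 0.23 × 0.00533165 = 0.00122628
  P(Z=II)·p_II = 0.12 × 0.000189559 = 2.27471e-05
  P(Z=III)·p_III = 0.65 × 2.75277e-05 = 1.7893e-05
Evidence: 0.00122628 + 2.27471e-05 + 1.7893e-05 = 0.00126692
P(Class III | data) = 1.7893e-05 / 0.00126692 ≈ 0.014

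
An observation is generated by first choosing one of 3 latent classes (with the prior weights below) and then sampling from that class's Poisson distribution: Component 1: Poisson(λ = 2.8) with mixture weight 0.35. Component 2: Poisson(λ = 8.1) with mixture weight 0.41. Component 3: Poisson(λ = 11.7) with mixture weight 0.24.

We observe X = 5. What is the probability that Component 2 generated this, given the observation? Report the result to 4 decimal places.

P(component k | x) = π_k·f_k(x) / marginal(x), where marginal(x) = Σ_j π_j·f_j(x).
Component likelihoods at x = 5:
  p_1 = e^(−2.8)·2.8^5/5! = 0.0872136
  p_2 = e^(−8.1)·8.1^5/5! = 0.088198
  p_3 = e^(−11.7)·11.7^5/5! = 0.0151531
Unnormalised posteriors:
  π_1·p_1 = 0.35 × 0.0872136 = 0.0305248
  π_2·p_2 = 0.41 × 0.088198 = 0.0361612
  π_3·p_3 = 0.24 × 0.0151531 = 0.00363675
Evidence: 0.0305248 + 0.0361612 + 0.00363675 = 0.0703227
So the posterior for Component 2 is 0.0361612 / 0.0703227 ≈ 0.5142.

0.5142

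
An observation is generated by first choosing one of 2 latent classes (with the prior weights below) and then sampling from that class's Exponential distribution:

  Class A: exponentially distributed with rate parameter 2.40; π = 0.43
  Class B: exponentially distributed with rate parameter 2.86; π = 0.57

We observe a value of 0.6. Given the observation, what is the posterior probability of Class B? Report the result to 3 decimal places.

Apply Bayes' rule: the posterior for each component is proportional to its prior times its likelihood at x.
Exponential densities:
  p_A = 2.40·e^(−2.40·0.6) = 2.40·e^(−1.4400) = 0.568627
  p_B = 2.86·e^(−2.86·0.6) = 2.86·e^(−1.7160) = 0.514182
Multiply by the mixture weights:
  P(Z=A)·p_A = 0.43 × 0.568627 = 0.244509
  P(Z=B)·p_B = 0.57 × 0.514182 = 0.293084
Sum: 0.244509 + 0.293084 = 0.537593
P(Class B | data) = 0.293084 / 0.537593 ≈ 0.545

0.545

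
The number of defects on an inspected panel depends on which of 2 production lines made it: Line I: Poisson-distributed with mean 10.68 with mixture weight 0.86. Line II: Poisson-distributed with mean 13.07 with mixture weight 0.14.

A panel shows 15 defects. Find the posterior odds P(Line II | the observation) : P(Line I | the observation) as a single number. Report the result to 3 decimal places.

The posterior odds equal the prior odds times the likelihood ratio: (π_i/π_j)·(f_i(x)/f_j(x)).
Evaluate each component's likelihood at the observed value:
  p_I = 0.047185
  p_II = 0.089414
Posterior odds = (π_II·p_II) / (π_I·p_I) = (0.14·0.089414) / (0.86·0.047185) = 0.012518 / 0.0405791 ≈ 0.308

0.308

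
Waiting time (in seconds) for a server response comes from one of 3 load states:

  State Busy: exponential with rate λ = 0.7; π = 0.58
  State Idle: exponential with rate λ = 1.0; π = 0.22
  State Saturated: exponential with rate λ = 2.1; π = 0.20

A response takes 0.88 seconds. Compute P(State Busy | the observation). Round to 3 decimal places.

P(component k | x) = P(Z=k)·f_k(x) / marginal(x), where marginal(x) = Σ_j P(Z=j)·f_j(x).
Exponential densities:
  L_Busy = 0.37807
  L_Idle = 0.414783
  L_Saturated = 0.330859
Unnormalised posteriors:
  P(Z=Busy)·L_Busy = 0.58 × 0.37807 = 0.219281
  P(Z=Idle)·L_Idle = 0.22 × 0.414783 = 0.0912522
  P(Z=Saturated)·L_Saturated = 0.20 × 0.330859 = 0.0661718
Denominator: 0.219281 + 0.0912522 + 0.0661718 = 0.376705
So the posterior for State Busy is 0.219281 / 0.376705 ≈ 0.582.

0.582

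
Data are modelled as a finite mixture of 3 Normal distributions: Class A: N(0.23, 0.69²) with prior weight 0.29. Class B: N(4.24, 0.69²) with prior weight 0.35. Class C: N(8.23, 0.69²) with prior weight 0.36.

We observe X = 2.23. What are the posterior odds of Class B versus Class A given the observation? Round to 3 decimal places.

Only the two components matter; the odds are (P(Z=i) f_i(x)) / (P(Z=j) f_j(x)).
Component likelihoods at x = 2.23:
  f_A = 0.00866318
  f_B = 0.00830593
  f_C = 2.20095e-17
0.00290707 / 0.00251232 ≈ 1.157

1.157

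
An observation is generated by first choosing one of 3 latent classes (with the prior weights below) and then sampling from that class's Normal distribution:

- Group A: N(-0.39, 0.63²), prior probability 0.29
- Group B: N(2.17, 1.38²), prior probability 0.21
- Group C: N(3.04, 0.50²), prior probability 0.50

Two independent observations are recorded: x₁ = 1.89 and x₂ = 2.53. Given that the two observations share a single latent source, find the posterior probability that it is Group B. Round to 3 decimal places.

0.553

The responsibility of component k is π_k f_k(x) divided by Σ_j π_j f_j(x).
Since both observations come from the same component, the likelihood for component k is f_k(x₁)·f_k(x₂).
  f_A = [(1/(0.63·√(2π)))·exp(−(1.89−-0.39)²/(2·0.63²)) = 0.633242·exp(-6.54875) = 0.000906739] × [1.36995e-05] = 1.24219e-08
  f_B = [(1/(1.38·√(2π)))·exp(−(1.89−2.17)²/(2·1.38²)) = 0.289089·exp(-0.02058) = 0.283199] × [0.279417] = 0.0791307
  f_C = [(1/(0.50·√(2π)))·exp(−(1.89−3.04)²/(2·0.50²)) = 0.797885·exp(-2.64500) = 0.0566541] × [0.474264] = 0.026869
Prior × likelihood for each component:
  π_A·f_A = 0.29 × 1.24219e-08 = 3.60236e-09
  π_B·f_B = 0.21 × 0.0791307 = 0.0166174
  π_C·f_C = 0.50 × 0.026869 = 0.0134345
Normaliser: 3.60236e-09 + 0.0166174 + 0.0134345 = 0.0300519
P(Group B | x) = 0.0166174 / 0.0300519 ≈ 0.553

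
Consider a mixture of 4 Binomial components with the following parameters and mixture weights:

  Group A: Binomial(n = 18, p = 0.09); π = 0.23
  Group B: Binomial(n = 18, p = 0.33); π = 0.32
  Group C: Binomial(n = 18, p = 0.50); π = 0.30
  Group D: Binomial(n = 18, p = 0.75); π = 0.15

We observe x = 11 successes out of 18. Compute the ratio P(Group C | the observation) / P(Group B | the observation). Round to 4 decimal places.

11.6749

Posterior odds = (π_i f_i(x)) / (π_j f_j(x)); the normalising sum cancels.
Evaluate each component's likelihood at the observed value:
  L_A = 5.16074e-08
  L_B = 0.00974836
  L_C = 0.121399
  L_D = 0.0820368
Posterior odds = (π_C·L_C) / (π_B·L_B) = (0.30·0.121399) / (0.32·0.00974836) = 0.0364197 / 0.00311948 ≈ 11.6749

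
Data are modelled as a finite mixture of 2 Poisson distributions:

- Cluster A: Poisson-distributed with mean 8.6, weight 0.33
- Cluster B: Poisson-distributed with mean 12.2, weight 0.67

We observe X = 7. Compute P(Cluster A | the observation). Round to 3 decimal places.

P(component k | x) = P(Z=k)·f_k(x) / marginal(x), where marginal(x) = Σ_j P(Z=j)·f_j(x).
Evaluate each component's likelihood at the observed value:
  L_A = e^(−8.6)·8.6^7/7! = 0.127094
  L_B = e^(−12.2)·12.2^7/7! = 0.0401509
Multiply by the mixture weights:
  P(Z=A)·L_A = 0.33 × 0.127094 = 0.0419411
  P(Z=B)·L_B = 0.67 × 0.0401509 = 0.0269011
Denominator: 0.0419411 + 0.0269011 = 0.0688422
P(Cluster A | data) ≈ 0.609

0.609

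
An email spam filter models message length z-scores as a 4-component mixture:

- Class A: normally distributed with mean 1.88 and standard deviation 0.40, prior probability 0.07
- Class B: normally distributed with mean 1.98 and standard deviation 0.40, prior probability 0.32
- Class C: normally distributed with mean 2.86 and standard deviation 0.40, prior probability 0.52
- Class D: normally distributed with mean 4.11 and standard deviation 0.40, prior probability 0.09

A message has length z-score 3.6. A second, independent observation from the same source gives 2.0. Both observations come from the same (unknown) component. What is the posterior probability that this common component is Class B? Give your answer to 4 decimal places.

P(component k | x) = π_k·f_k(x) / marginal(x), where marginal(x) = Σ_j π_j·f_j(x).
Since both observations come from the same component, the likelihood for component k is f_k(x₁)·f_k(x₂).
  L_A = [(1/(0.40·√(2π)))·exp(−(3.6−1.88)²/(2·0.40²)) = 0.997356·exp(-9.24500) = 9.6338e-05] × [0.95347] = 9.18553e-05
  L_B = [(1/(0.40·√(2π)))·exp(−(3.6−1.98)²/(2·0.40²)) = 0.997356·exp(-8.20125) = 0.000273585] × [0.99611] = 0.000272521
  L_C = [(1/(0.40·√(2π)))·exp(−(3.6−2.86)²/(2·0.40²)) = 0.997356·exp(-1.71125) = 0.180162] × [0.0988751] = 0.0178136
  L_D = [(1/(0.40·√(2π)))·exp(−(3.6−4.11)²/(2·0.40²)) = 0.997356·exp(-0.81281) = 0.442436] × [9.04883e-07] = 4.00352e-07
Unnormalised posteriors:
  π_A·L_A = 0.07 × 9.18553e-05 = 6.42987e-06
  π_B·L_B = 0.32 × 0.000272521 = 8.72067e-05
  π_C·L_C = 0.52 × 0.0178136 = 0.00926305
  π_D·L_D = 0.09 × 4.00352e-07 = 3.60317e-08
Normaliser: 6.42987e-06 + 8.72067e-05 + 0.00926305 + 3.60317e-08 = 0.00935672
So the posterior for Class B is 8.72067e-05 / 0.00935672 ≈ 0.0093.

0.0093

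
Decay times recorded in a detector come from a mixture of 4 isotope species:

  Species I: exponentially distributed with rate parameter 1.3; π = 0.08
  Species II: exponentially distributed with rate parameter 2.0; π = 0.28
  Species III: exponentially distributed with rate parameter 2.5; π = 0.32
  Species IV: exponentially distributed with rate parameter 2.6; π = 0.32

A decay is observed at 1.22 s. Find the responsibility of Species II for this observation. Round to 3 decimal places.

0.342

By Bayes' theorem, P(k | x) = π_k f_k(x) / Σ_j π_j f_j(x).
Component likelihoods at x = 1.22 s:
  L_I = 1.3·e^(−1.3·1.22) = 1.3·e^(−1.5860) = 0.266166
  L_II = 2.0·e^(−2.0·1.22) = 2.0·e^(−2.4400) = 0.174322
  L_III = 2.5·e^(−2.5·1.22) = 2.5·e^(−3.0500) = 0.118397
  L_IV = 2.6·e^(−2.6·1.22) = 2.6·e^(−3.1720) = 0.108991
Weight by the priors:
  π_I·L_I = 0.08 × 0.266166 = 0.0212933
  π_II·L_II = 0.28 × 0.174322 = 0.0488101
  π_III·L_III = 0.32 × 0.118397 = 0.0378871
  π_IV·L_IV = 0.32 × 0.108991 = 0.0348772
Normaliser: 0.0212933 + 0.0488101 + 0.0378871 + 0.0348772 = 0.142868
P(Species II | 1.22 s) = 0.0488101 / 0.142868 ≈ 0.342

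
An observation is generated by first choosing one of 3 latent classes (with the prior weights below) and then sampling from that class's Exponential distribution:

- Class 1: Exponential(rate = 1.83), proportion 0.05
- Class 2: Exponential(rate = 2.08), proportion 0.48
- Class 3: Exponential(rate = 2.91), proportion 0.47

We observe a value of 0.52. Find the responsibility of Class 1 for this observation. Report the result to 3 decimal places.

Apply Bayes' rule: the posterior for each component is proportional to its prior times its likelihood at x.
Exponential densities:
  p_1 = 1.83·e^(−1.83·0.52) = 1.83·e^(−0.9516) = 0.706605
  p_2 = 2.08·e^(−2.08·0.52) = 2.08·e^(−1.0816) = 0.705229
  p_3 = 2.91·e^(−2.91·0.52) = 2.91·e^(−1.5132) = 0.640794
Weight by the priors:
  w_1·p_1 = 0.05 × 0.706605 = 0.0353302
  w_2·p_2 = 0.48 × 0.705229 = 0.33851
  w_3·p_3 = 0.47 × 0.640794 = 0.301173
Normaliser: 0.0353302 + 0.33851 + 0.301173 = 0.675014
P(Class 1 | 0.52) = 0.0353302 / 0.675014 ≈ 0.052

0.052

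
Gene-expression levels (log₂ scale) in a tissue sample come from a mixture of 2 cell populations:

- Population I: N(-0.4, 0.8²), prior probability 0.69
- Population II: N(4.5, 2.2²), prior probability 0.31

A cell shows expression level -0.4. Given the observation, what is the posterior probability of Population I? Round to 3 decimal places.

0.987

Posterior ∝ prior × likelihood, so P(k | x) ∝ π_k f_k(x); normalise over all components.
Component likelihoods at x = -0.4:
  p_I = (1/(0.8·√(2π)))·exp(−(-0.4−-0.4)²/(2·0.8²)) = 0.498678·exp(-0.00000) = 0.498678
  p_II = (1/(2.2·√(2π)))·exp(−(-0.4−4.5)²/(2·2.2²)) = 0.181337·exp(-2.48037) = 0.0151801
Unnormalised posteriors:
  π_I·p_I = 0.69 × 0.498678 = 0.344088
  π_II·p_II = 0.31 × 0.0151801 = 0.00470584
Normaliser: 0.344088 + 0.00470584 = 0.348794
So the posterior for Population I is 0.344088 / 0.348794 ≈ 0.987.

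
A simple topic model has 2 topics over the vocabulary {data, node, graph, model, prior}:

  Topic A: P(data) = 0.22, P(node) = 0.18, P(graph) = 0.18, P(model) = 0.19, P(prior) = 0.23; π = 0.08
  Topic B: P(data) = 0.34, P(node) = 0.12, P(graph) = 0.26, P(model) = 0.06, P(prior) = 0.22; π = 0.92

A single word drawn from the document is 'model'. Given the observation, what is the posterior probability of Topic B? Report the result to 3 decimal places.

0.784

The responsibility of component k is π_k f_k(x) divided by Σ_j π_j f_j(x).
Categorical probabilities:
  f_A = 0.19
  f_B = 0.06
Unnormalised posteriors:
  π_A·f_A = 0.08 × 0.19 = 0.0152
  π_B·f_B = 0.92 × 0.06 = 0.0552
Sum: 0.0152 + 0.0552 = 0.0704
P(Topic B | x) = 0.0552 / 0.0704 ≈ 0.784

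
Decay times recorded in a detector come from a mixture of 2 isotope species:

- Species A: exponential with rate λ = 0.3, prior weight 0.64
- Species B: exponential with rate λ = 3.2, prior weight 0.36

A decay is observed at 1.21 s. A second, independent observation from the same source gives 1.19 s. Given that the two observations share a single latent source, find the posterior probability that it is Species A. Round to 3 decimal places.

0.943

Apply Bayes' rule: the posterior for each component is proportional to its prior times its likelihood at x.
Since both observations come from the same component, the likelihood for component k is f_k(x₁)·f_k(x₂).
  p_A = [0.3·e^(−0.3·1.21) = 0.3·e^(−0.3630) = 0.208676] × [0.209932] = 0.0438077
  p_B = [3.2·e^(−3.2·1.21) = 3.2·e^(−3.8720) = 0.0666134] × [0.0710161] = 0.00473062
Prior × likelihood for each component:
  π_A·p_A = 0.64 × 0.0438077 = 0.0280369
  π_B·p_B = 0.36 × 0.00473062 = 0.00170302
Denominator: 0.0280369 + 0.00170302 = 0.02974
Responsibility of Species A: 0.0280369 / 0.02974 ≈ 0.943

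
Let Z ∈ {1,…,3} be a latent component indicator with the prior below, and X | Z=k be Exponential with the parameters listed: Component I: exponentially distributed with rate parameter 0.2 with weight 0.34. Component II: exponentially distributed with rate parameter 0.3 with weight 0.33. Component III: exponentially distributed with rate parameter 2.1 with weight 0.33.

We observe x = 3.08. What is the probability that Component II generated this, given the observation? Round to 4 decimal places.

0.5097

P(component k | x) = π_k·f_k(x) / marginal(x), where marginal(x) = Σ_j π_j·f_j(x).
Evaluate each component's likelihood at the observed value:
  f_I = 0.2·e^(−0.2·3.08) = 0.2·e^(−0.6160) = 0.10802
  f_II = 0.3·e^(−0.3·3.08) = 0.3·e^(−0.9240) = 0.119078
  f_III = 2.1·e^(−2.1·3.08) = 2.1·e^(−6.4680) = 0.00325989
Unnormalised posteriors:
  π_I·f_I = 0.34 × 0.10802 = 0.0367268
  π_II·f_II = 0.33 × 0.119078 = 0.0392959
  π_III·f_III = 0.33 × 0.00325989 = 0.00107576
Denominator: 0.0367268 + 0.0392959 + 0.00107576 = 0.0770985
So the posterior for Component II is 0.0392959 / 0.0770985 ≈ 0.5097.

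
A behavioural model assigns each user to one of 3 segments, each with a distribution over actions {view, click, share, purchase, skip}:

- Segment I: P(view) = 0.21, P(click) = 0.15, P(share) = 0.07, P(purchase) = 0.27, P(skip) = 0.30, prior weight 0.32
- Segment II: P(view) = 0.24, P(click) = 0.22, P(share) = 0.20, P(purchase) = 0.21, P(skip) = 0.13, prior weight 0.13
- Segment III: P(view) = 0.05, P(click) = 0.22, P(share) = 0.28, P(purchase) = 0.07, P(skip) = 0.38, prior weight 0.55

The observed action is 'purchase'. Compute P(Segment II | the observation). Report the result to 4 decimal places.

0.1794

P(component k | x) = w_k·f_k(x) / marginal(x), where marginal(x) = Σ_j w_j·f_j(x).
Evaluate each component's likelihood at the observed value:
  f_I = 0.27
  f_II = 0.21
  f_III = 0.07
Unnormalised posteriors:
  w_I·f_I = 0.32 × 0.27 = 0.0864
  w_II·f_II = 0.13 × 0.21 = 0.0273
  w_III·f_III = 0.55 × 0.07 = 0.0385
Normaliser: 0.0864 + 0.0273 + 0.0385 = 0.1522
So the posterior for Segment II is 0.0273 / 0.1522 ≈ 0.1794.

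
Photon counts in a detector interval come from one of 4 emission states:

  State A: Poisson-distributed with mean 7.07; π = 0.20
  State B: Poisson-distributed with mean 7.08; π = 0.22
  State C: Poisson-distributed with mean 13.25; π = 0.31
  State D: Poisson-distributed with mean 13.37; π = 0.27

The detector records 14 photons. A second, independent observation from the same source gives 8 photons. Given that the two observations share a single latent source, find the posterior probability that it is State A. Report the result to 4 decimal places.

0.0697

Apply Bayes' rule: the posterior for each component is proportional to its prior times its likelihood at x.
Since both observations come from the same component, the likelihood for component k is f_k(x₁)·f_k(x₂).
  p_A = [e^(−7.07)·7.07^14/14! = 0.00760329] × [0.131635] = 0.00100086
  p_B = [e^(−7.08)·7.08^14/14! = 0.00767807] × [0.131808] = 0.00101203
  p_C = [e^(−13.25)·13.25^14/14! = 0.103804] × [0.0414767] = 0.00430543
  p_D = [e^(−13.37)·13.37^14/14! = 0.104451] × [0.0395379] = 0.00412979
Unnormalised posteriors:
  P(Z=A)·p_A = 0.20 × 0.00100086 = 0.000200172
  P(Z=B)·p_B = 0.22 × 0.00101203 = 0.000222646
  P(Z=C)·p_C = 0.31 × 0.00430543 = 0.00133468
  P(Z=D)·p_D = 0.27 × 0.00412979 = 0.00111504
Marginal: 0.000200172 + 0.000222646 + 0.00133468 + 0.00111504 = 0.00287254
P(State A | x₁, x₂) ≈ 0.0697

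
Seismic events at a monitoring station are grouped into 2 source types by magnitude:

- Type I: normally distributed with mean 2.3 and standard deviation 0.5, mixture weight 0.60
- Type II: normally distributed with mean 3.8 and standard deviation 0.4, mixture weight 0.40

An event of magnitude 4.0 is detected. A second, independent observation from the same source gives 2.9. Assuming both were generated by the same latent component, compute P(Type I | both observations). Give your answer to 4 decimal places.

0.0201

Apply Bayes' rule: the posterior for each component is proportional to its prior times its likelihood at x.
Since both observations come from the same component, the likelihood for component k is f_k(x₁)·f_k(x₂).
  L_I = [(1/(0.5·√(2π)))·exp(−(4.0−2.3)²/(2·0.5²)) = 0.797885·exp(-5.78000) = 0.00246444] × [0.388372] = 0.000957119
  L_II = [(1/(0.4·√(2π)))·exp(−(4.0−3.8)²/(2·0.4²)) = 0.997356·exp(-0.12500) = 0.880163] × [0.0793491] = 0.0698402
Multiply by the mixture weights:
  π_I·L_I = 0.60 × 0.000957119 = 0.000574271
  π_II·L_II = 0.40 × 0.0698402 = 0.0279361
Sum: 0.000574271 + 0.0279361 = 0.0285103
So the posterior for Type I is 0.000574271 / 0.0285103 ≈ 0.0201.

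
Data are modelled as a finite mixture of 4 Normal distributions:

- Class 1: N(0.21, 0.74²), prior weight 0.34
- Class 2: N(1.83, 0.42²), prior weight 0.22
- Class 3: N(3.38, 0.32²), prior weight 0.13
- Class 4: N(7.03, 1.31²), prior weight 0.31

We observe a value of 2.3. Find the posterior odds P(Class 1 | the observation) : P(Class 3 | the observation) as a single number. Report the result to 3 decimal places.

6.234

Posterior odds = (w_i f_i(x)) / (w_j f_j(x)); the normalising sum cancels.
Component likelihoods at x = 2.3:
  L_1 = (1/(0.74·√(2π)))·exp(−(2.3−0.21)²/(2·0.74²)) = 0.539111·exp(-3.98840) = 0.00998933
  L_2 = (1/(0.42·√(2π)))·exp(−(2.3−1.83)²/(2·0.42²)) = 0.949863·exp(-0.62613) = 0.507849
  L_3 = (1/(0.32·√(2π)))·exp(−(2.3−3.38)²/(2·0.32²)) = 1.246695·exp(-5.69531) = 0.004191
  L_4 = (1/(1.31·√(2π)))·exp(−(2.3−7.03)²/(2·1.31²)) = 0.304536·exp(-6.51853) = 0.000449445
Posterior odds = (w_1·L_1) / (w_3·L_3) = (0.34·0.00998933) / (0.13·0.004191) = 0.00339637 / 0.00054483 ≈ 6.234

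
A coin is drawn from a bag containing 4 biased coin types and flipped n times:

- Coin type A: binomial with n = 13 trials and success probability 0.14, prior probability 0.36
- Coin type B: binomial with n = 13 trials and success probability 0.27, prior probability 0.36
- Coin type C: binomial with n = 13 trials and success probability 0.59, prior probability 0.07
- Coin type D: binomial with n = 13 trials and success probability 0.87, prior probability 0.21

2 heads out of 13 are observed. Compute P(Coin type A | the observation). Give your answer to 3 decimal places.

The responsibility of component k is P(Z=k) f_k(x) divided by Σ_j P(Z=j) f_j(x).
Evaluate each component's likelihood at the observed value:
  L_A = 0.29096
  L_B = 0.178391
  L_C = 0.00149424
  L_D = 1.05806e-08
Weight by the priors:
  P(Z=A)·L_A = 0.36 × 0.29096 = 0.104746
  P(Z=B)·L_B = 0.36 × 0.178391 = 0.0642209
  P(Z=C)·L_C = 0.07 × 0.00149424 = 0.000104597
  P(Z=D)·L_D = 0.21 × 1.05806e-08 = 2.22192e-09
Denominator: 0.104746 + 0.0642209 + 0.000104597 + 2.22192e-09 = 0.169071
P(Coin type A | x) ≈ 0.620

0.620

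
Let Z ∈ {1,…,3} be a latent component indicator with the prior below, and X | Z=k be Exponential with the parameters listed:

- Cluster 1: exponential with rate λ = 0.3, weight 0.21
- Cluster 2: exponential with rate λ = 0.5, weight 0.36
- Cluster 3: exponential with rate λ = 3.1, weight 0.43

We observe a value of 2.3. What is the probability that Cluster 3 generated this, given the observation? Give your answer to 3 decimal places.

0.012

The responsibility of component k is P(Z=k) f_k(x) divided by Σ_j P(Z=j) f_j(x).
Evaluate each component's likelihood at the observed value:
  p_1 = 0.3·e^(−0.3·2.3) = 0.3·e^(−0.6900) = 0.150473
  p_2 = 0.5·e^(−0.5·2.3) = 0.5·e^(−1.1500) = 0.158318
  p_3 = 3.1·e^(−3.1·2.3) = 3.1·e^(−7.1300) = 0.00248223
Prior × likelihood for each component:
  P(Z=1)·p_1 = 0.21 × 0.150473 = 0.0315993
  P(Z=2)·p_2 = 0.36 × 0.158318 = 0.0569946
  P(Z=3)·p_3 = 0.43 × 0.00248223 = 0.00106736
Evidence: 0.0315993 + 0.0569946 + 0.00106736 = 0.0896613
So the posterior for Cluster 3 is 0.00106736 / 0.0896613 ≈ 0.012.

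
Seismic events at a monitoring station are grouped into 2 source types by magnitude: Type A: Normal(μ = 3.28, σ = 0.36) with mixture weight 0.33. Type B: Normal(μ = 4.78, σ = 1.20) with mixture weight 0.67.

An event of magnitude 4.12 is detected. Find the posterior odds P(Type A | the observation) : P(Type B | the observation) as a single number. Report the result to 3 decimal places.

0.126

Since P(k|x) ∝ π_k f_k(x), the posterior odds are π_i f_i(x) / (π_j f_j(x)).
Component likelihoods at x = 4.12:
  L_A = 0.0728386
  L_B = 0.285787
Posterior odds = (π_A·L_A) / (π_B·L_B) = (0.33·0.0728386) / (0.67·0.285787) = 0.0240367 / 0.191477 ≈ 0.126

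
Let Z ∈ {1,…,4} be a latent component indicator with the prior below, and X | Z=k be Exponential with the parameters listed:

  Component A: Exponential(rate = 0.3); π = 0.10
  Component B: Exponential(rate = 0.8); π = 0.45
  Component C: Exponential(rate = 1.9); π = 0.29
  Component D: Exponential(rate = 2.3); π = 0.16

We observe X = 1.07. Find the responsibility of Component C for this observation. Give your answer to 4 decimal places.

0.2593

P(component k | x) = π_k·f_k(x) / marginal(x), where marginal(x) = Σ_j π_j·f_j(x).
Exponential densities:
  L_A = 0.3·e^(−0.3·1.07) = 0.3·e^(−0.3210) = 0.217627
  L_B = 0.8·e^(−0.8·1.07) = 0.8·e^(−0.8560) = 0.339886
  L_C = 1.9·e^(−1.9·1.07) = 1.9·e^(−2.0330) = 0.24879
  L_D = 2.3·e^(−2.3·1.07) = 2.3·e^(−2.4610) = 0.196304
Multiply by the mixture weights:
  π_A·L_A = 0.10 × 0.217627 = 0.0217627
  π_B·L_B = 0.45 × 0.339886 = 0.152949
  π_C·L_C = 0.29 × 0.24879 = 0.0721491
  π_D·L_D = 0.16 × 0.196304 = 0.0314086
Marginal: 0.0217627 + 0.152949 + 0.0721491 + 0.0314086 = 0.278269
So the posterior for Component C is 0.0721491 / 0.278269 ≈ 0.2593.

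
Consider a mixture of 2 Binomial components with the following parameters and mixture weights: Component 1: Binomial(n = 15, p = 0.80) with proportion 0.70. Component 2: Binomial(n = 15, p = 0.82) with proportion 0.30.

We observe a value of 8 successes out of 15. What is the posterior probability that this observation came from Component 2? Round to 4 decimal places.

Posterior ∝ prior × likelihood, so P(k | x) ∝ π_k f_k(x); normalise over all components.
Evaluate each component's likelihood at the observed value:
  p_1 = 0.0138191
  p_2 = 0.00805317
Multiply by the mixture weights:
  π_1·p_1 = 0.70 × 0.0138191 = 0.00967334
  π_2·p_2 = 0.30 × 0.00805317 = 0.00241595
Sum: 0.00967334 + 0.00241595 = 0.0120893
P(Component 2 | the observation) = 0.00241595 / 0.0120893 ≈ 0.1998

0.1998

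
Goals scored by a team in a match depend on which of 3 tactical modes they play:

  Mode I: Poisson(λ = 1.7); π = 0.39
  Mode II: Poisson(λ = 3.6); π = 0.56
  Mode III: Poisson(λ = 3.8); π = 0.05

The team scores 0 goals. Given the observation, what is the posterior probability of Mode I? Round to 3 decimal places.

0.813

By Bayes' theorem, P(k | x) = P(Z=k) f_k(x) / Σ_j P(Z=j) f_j(x).
Component likelihoods at x = 0 goals:
  f_I = 0.182684
  f_II = 0.0273237
  f_III = 0.0223708
Prior × likelihood for each component:
  P(Z=I)·f_I = 0.39 × 0.182684 = 0.0712466
  P(Z=II)·f_II = 0.56 × 0.0273237 = 0.0153013
  P(Z=III)·f_III = 0.05 × 0.0223708 = 0.00111854
Marginal: 0.0712466 + 0.0153013 + 0.00111854 = 0.0876664
P(Mode I | the observation) ≈ 0.813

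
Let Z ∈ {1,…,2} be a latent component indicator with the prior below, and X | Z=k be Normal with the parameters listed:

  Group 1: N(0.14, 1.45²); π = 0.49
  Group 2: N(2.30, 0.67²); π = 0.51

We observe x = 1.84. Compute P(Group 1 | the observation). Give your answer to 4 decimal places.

P(component k | x) = P(Z=k)·f_k(x) / marginal(x), where marginal(x) = Σ_j P(Z=j)·f_j(x).
Component likelihoods at x = 1.84:
  L_1 = 0.138376
  L_2 = 0.470411
Weight by the priors:
  P(Z=1)·L_1 = 0.49 × 0.138376 = 0.0678043
  P(Z=2)·L_2 = 0.51 × 0.470411 = 0.23991
Marginal: 0.0678043 + 0.23991 = 0.307714
So the posterior for Group 1 is 0.0678043 / 0.307714 ≈ 0.2203.

0.2203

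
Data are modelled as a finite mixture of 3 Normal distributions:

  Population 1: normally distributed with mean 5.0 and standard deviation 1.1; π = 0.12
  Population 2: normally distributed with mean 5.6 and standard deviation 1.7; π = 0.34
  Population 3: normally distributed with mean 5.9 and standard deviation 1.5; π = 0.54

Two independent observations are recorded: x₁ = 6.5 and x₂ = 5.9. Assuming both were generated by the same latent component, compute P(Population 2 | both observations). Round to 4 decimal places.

P(component k | x) = π_k·f_k(x) / marginal(x), where marginal(x) = Σ_j π_j·f_j(x).
Since both observations come from the same component, the likelihood for component k is f_k(x₁)·f_k(x₂).
  L_1 = [(1/(1.1·√(2π)))·exp(−(6.5−5.0)²/(2·1.1²)) = 0.362675·exp(-0.92975) = 0.14313] × [0.25951] = 0.0371437
  L_2 = [(1/(1.7·√(2π)))·exp(−(6.5−5.6)²/(2·1.7²)) = 0.234672·exp(-0.14014) = 0.203986] × [0.231046] = 0.0471301
  L_3 = [(1/(1.5·√(2π)))·exp(−(6.5−5.9)²/(2·1.5²)) = 0.265962·exp(-0.08000) = 0.245513] × [0.265962] = 0.0652971
Multiply by the mixture weights:
  π_1·L_1 = 0.12 × 0.0371437 = 0.00445725
  π_2·L_2 = 0.34 × 0.0471301 = 0.0160242
  π_3·L_3 = 0.54 × 0.0652971 = 0.0352604
Marginal: 0.00445725 + 0.0160242 + 0.0352604 = 0.0557419
P(Population 2 | x₁,x₂) = 0.0160242 / 0.0557419 ≈ 0.2875

0.2875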